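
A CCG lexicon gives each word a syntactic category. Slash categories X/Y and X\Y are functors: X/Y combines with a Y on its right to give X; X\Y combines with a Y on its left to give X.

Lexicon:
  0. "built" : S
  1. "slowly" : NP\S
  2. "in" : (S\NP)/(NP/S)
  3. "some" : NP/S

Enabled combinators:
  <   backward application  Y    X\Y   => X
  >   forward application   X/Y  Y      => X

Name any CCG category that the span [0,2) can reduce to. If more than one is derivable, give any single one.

[0,4] S   <
  [0,2] NP   <
    [0,1] "built" : S
    [1,2] "slowly" : NP\S
  [2,4] S\NP   >
    [2,3] "in" : (S\NP)/(NP/S)
    [3,4] "some" : NP/S

NP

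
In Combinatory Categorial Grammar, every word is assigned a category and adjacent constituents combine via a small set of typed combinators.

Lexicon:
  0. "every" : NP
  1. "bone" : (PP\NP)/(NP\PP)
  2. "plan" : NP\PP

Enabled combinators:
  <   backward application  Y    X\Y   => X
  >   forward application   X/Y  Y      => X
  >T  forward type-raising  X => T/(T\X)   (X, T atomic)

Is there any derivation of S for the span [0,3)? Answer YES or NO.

NP (PP\NP)/(NP\PP) NP\PP
CKY chart[0,3] = {N/(N\PP), NP/(NP\PP), PP, PP/(PP\PP), S/(S\PP)}; S ∉ chart

NO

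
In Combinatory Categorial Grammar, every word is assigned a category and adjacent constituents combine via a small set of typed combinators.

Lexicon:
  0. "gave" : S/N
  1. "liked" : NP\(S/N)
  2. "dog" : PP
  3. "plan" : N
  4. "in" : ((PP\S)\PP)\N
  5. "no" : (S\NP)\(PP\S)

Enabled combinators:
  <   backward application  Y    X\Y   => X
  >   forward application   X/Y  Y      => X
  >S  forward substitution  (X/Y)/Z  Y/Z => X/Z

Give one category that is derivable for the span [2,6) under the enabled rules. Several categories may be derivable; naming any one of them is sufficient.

S\NP

[0,6] S   <
  [0,2] NP   <
    [0,1] "gave" : S/N
    [1,2] "liked" : NP\(S/N)
  [2,6] S\NP   <
    [2,5] PP\S   <
      [2,3] "dog" : PP
      [3,5] (PP\S)\PP   <
        [3,4] "plan" : N
        [4,5] "in" : ((PP\S)\PP)\N
    [5,6] "no" : (S\NP)\(PP\S)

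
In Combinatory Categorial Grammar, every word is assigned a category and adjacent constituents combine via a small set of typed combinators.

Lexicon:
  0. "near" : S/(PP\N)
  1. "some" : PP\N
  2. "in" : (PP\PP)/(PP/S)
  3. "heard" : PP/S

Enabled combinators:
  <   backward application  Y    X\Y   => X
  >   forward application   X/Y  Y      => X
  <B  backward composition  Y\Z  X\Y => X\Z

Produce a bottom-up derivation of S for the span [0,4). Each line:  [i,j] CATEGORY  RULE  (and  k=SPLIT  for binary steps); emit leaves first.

[0,4] S   >
  [0,1] "near" : S/(PP\N)
  [1,4] PP\N   <B
    [1,2] "some" : PP\N
    [2,4] PP\PP   >
      [2,3] "in" : (PP\PP)/(PP/S)
      [3,4] "heard" : PP/S

[0,1] S/(PP\N)  lex  "near"
[1,2] PP\N  lex  "some"
[2,3] (PP\PP)/(PP/S)  lex  "in"
[3,4] PP/S  lex  "heard"
[2,4] PP\PP  >  k=3
[1,4] PP\N  <B  k=2
[0,4] S  >  k=1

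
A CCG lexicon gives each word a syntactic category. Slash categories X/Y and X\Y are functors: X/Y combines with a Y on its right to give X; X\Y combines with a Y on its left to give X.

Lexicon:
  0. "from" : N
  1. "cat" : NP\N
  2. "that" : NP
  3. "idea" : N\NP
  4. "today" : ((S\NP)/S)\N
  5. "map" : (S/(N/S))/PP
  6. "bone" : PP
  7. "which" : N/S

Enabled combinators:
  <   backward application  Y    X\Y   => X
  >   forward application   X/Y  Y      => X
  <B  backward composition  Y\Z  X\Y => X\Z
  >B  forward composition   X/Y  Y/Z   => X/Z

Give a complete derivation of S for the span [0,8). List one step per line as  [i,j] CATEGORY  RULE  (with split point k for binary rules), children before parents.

[0,1] N  lex  "from"
[1,2] NP\N  lex  "cat"
[0,2] NP  <  k=1
[2,3] NP  lex  "that"
[3,4] N\NP  lex  "idea"
[2,4] N  <  k=3
[4,5] ((S\NP)/S)\N  lex  "today"
[2,5] (S\NP)/S  <  k=4
[5,6] (S/(N/S))/PP  lex  "map"
[6,7] PP  lex  "bone"
[5,7] S/(N/S)  >  k=6
[7,8] N/S  lex  "which"
[5,8] S  >  k=7
[2,8] S\NP  >  k=5
[0,8] S  <  k=2

[0,8] S   <
  [0,2] NP   <
    [0,1] "from" : N
    [1,2] "cat" : NP\N
  [2,8] S\NP   >
    [2,5] (S\NP)/S   <
      [2,4] N   <
        [2,3] "that" : NP
        [3,4] "idea" : N\NP
      [4,5] "today" : ((S\NP)/S)\N
    [5,8] S   >
      [5,7] S/(N/S)   >
        [5,6] "map" : (S/(N/S))/PP
        [6,7] "bone" : PP
      [7,8] "which" : N/S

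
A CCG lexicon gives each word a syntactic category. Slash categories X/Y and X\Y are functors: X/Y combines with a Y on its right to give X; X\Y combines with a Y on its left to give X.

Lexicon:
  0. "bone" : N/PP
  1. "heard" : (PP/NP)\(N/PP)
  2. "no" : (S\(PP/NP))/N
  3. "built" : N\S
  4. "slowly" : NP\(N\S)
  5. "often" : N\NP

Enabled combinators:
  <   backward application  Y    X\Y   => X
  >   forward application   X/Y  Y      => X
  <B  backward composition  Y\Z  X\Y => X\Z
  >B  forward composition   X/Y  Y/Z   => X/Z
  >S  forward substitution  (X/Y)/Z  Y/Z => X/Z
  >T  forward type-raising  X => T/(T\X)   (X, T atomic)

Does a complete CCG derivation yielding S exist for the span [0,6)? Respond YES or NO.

YES

[0,6] S   <
  [0,2] PP/NP   <
    [0,1] "bone" : N/PP
    [1,2] "heard" : (PP/NP)\(N/PP)
  [2,6] S\(PP/NP)   >
    [2,3] "no" : (S\(PP/NP))/N
    [3,6] N   <
      [3,5] NP   <
        [3,4] "built" : N\S
        [4,5] "slowly" : NP\(N\S)
      [5,6] "often" : N\NP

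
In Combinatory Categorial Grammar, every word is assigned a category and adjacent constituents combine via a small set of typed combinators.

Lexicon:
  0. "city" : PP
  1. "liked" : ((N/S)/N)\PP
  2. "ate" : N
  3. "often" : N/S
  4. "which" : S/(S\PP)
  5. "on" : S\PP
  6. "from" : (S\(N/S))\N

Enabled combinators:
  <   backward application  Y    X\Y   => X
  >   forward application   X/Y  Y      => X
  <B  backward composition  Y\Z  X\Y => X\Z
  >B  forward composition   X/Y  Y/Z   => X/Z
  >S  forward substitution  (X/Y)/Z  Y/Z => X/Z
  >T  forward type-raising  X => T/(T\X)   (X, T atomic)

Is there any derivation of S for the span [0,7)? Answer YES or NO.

YES

[0,7] S   <
  [0,3] N/S   >
    [0,2] (N/S)/N   <
      [0,1] "city" : PP
      [1,2] "liked" : ((N/S)/N)\PP
    [2,3] "ate" : N
  [3,7] S\(N/S)   <
    [3,6] N   >
      [3,4] "often" : N/S
      [4,6] S   >
        [4,5] "which" : S/(S\PP)
        [5,6] "on" : S\PP
    [6,7] "from" : (S\(N/S))\N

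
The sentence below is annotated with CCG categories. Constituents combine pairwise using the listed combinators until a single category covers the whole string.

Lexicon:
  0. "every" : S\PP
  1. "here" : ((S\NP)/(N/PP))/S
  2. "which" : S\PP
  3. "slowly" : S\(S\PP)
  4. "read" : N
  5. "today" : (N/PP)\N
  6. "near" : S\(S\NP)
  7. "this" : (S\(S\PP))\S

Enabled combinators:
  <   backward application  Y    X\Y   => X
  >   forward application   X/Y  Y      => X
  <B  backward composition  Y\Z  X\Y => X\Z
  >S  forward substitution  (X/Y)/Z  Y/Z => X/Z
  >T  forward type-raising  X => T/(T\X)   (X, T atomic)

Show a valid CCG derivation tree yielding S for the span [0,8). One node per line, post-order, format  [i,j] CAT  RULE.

[0,1] S\PP  lex  "every"
[1,2] ((S\NP)/(N/PP))/S  lex  "here"
[2,3] S\PP  lex  "which"
[3,4] S\(S\PP)  lex  "slowly"
[2,4] S  <  k=3
[1,4] (S\NP)/(N/PP)  >  k=2
[4,5] N  lex  "read"
[5,6] (N/PP)\N  lex  "today"
[4,6] N/PP  <  k=5
[1,6] S\NP  >  k=4
[6,7] S\(S\NP)  lex  "near"
[1,7] S  <  k=6
[7,8] (S\(S\PP))\S  lex  "this"
[1,8] S\(S\PP)  <  k=7
[0,8] S  <  k=1

[0,8] S   <
  [0,1] "every" : S\PP
  [1,8] S\(S\PP)   <
    [1,7] S   <
      [1,6] S\NP   >
        [1,4] (S\NP)/(N/PP)   >
          [1,2] "here" : ((S\NP)/(N/PP))/S
          [2,4] S   <
            [2,3] "which" : S\PP
            [3,4] "slowly" : S\(S\PP)
        [4,6] N/PP   <
          [4,5] "read" : N
          [5,6] "today" : (N/PP)\N
      [6,7] "near" : S\(S\NP)
    [7,8] "this" : (S\(S\PP))\S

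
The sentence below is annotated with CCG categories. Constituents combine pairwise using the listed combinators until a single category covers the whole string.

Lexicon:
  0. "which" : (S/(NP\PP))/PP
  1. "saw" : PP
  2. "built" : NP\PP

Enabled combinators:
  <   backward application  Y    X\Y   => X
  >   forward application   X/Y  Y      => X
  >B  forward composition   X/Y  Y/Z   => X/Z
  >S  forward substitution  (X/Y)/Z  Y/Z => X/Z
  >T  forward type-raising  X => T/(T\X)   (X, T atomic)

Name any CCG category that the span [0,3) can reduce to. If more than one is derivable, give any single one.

S

[0,3] S   >
  [0,2] S/(NP\PP)   >
    [0,1] "which" : (S/(NP\PP))/PP
    [1,2] "saw" : PP
  [2,3] "built" : NP\PP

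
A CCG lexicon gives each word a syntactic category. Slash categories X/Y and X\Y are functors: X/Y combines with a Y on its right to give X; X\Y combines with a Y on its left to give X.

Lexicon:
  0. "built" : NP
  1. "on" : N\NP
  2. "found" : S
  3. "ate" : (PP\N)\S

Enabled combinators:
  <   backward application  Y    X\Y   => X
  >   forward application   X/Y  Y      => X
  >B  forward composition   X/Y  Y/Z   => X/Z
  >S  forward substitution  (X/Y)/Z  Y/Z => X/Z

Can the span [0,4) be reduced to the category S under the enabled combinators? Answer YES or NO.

NP N\NP S (PP\N)\S
CKY chart[0,4] = {PP}; S ∉ chart

NO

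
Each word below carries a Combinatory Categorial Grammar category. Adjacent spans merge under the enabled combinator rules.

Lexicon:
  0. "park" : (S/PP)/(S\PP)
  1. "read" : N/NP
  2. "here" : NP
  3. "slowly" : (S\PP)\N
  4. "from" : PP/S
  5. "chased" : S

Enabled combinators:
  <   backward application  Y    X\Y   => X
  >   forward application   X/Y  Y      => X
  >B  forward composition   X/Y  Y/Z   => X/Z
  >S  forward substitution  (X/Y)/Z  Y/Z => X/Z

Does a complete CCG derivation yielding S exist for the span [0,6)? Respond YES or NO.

[0,6] S   >
  [0,4] S/PP   >
    [0,1] "park" : (S/PP)/(S\PP)
    [1,4] S\PP   <
      [1,3] N   >
        [1,2] "read" : N/NP
        [2,3] "here" : NP
      [3,4] "slowly" : (S\PP)\N
  [4,6] PP   >
    [4,5] "from" : PP/S
    [5,6] "chased" : S

YES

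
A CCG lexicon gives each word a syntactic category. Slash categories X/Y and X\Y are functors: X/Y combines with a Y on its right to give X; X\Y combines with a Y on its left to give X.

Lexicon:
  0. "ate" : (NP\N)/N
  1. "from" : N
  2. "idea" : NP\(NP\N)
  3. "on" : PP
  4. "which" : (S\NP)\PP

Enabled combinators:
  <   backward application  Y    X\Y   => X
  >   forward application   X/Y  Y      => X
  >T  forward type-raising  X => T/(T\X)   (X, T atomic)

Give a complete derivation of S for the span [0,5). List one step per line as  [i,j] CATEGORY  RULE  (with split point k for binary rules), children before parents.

[0,1] (NP\N)/N  lex  "ate"
[1,2] N  lex  "from"
[0,2] NP\N  >  k=1
[2,3] NP\(NP\N)  lex  "idea"
[0,3] NP  <  k=2
[3,4] PP  lex  "on"
[4,5] (S\NP)\PP  lex  "which"
[3,5] S\NP  <  k=4
[0,5] S  <  k=3

[0,5] S   <
  [0,3] NP   <
    [0,2] NP\N   >
      [0,1] "ate" : (NP\N)/N
      [1,2] "from" : N
    [2,3] "idea" : NP\(NP\N)
  [3,5] S\NP   <
    [3,4] "on" : PP
    [4,5] "which" : (S\NP)\PP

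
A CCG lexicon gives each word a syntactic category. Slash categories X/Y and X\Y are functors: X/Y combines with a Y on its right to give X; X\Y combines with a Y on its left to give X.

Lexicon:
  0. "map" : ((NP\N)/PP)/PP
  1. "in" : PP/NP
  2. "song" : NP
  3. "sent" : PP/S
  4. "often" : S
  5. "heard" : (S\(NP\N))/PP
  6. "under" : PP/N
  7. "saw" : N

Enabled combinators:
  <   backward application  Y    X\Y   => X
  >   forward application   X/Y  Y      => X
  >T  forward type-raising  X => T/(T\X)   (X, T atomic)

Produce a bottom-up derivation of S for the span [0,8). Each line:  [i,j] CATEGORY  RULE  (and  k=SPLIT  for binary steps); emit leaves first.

[0,1] ((NP\N)/PP)/PP  lex  "map"
[1,2] PP/NP  lex  "in"
[2,3] NP  lex  "song"
[1,3] PP  >  k=2
[0,3] (NP\N)/PP  >  k=1
[3,4] PP/S  lex  "sent"
[4,5] S  lex  "often"
[3,5] PP  >  k=4
[0,5] NP\N  >  k=3
[5,6] (S\(NP\N))/PP  lex  "heard"
[6,7] PP/N  lex  "under"
[7,8] N  lex  "saw"
[6,8] PP  >  k=7
[5,8] S\(NP\N)  >  k=6
[0,8] S  <  k=5

[0,8] S   <
  [0,5] NP\N   >
    [0,3] (NP\N)/PP   >
      [0,1] "map" : ((NP\N)/PP)/PP
      [1,3] PP   >
        [1,2] "in" : PP/NP
        [2,3] "song" : NP
    [3,5] PP   >
      [3,4] "sent" : PP/S
      [4,5] "often" : S
  [5,8] S\(NP\N)   >
    [5,6] "heard" : (S\(NP\N))/PP
    [6,8] PP   >
      [6,7] "under" : PP/N
      [7,8] "saw" : N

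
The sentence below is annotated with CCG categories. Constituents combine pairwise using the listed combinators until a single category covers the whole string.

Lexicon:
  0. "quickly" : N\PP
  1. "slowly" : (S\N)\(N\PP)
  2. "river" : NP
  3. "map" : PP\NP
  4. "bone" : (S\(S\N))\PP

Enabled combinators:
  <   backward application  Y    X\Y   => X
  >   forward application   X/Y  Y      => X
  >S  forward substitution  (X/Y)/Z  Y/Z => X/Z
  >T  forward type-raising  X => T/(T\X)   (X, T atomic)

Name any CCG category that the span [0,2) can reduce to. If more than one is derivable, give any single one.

S\N

[0,5] S   <
  [0,2] S\N   <
    [0,1] "quickly" : N\PP
    [1,2] "slowly" : (S\N)\(N\PP)
  [2,5] S\(S\N)   <
    [2,4] PP   <
      [2,3] "river" : NP
      [3,4] "map" : PP\NP
    [4,5] "bone" : (S\(S\N))\PP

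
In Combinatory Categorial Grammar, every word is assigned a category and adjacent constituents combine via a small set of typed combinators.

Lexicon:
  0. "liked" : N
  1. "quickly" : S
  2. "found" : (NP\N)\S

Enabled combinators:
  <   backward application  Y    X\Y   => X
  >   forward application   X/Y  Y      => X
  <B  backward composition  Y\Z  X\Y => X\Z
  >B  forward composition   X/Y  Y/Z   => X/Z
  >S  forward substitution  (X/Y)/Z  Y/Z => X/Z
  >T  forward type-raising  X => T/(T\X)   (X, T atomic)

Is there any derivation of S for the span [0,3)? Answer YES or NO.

N S (NP\N)\S
CKY chart[0,3] = {N/(N\NP), NP, NP/(NP\NP), PP/(PP\NP), S/(S\NP)}; S ∉ chart

NO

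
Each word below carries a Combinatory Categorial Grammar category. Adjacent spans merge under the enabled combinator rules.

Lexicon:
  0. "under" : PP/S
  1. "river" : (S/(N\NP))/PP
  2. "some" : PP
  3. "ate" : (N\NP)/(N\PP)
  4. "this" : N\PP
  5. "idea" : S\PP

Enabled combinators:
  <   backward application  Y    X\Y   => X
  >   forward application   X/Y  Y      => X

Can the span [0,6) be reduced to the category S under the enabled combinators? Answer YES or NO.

[0,6] S   <
  [0,5] PP   >
    [0,1] "under" : PP/S
    [1,5] S   >
      [1,3] S/(N\NP)   >
        [1,2] "river" : (S/(N\NP))/PP
        [2,3] "some" : PP
      [3,5] N\NP   >
        [3,4] "ate" : (N\NP)/(N\PP)
        [4,5] "this" : N\PP
  [5,6] "idea" : S\PP

YES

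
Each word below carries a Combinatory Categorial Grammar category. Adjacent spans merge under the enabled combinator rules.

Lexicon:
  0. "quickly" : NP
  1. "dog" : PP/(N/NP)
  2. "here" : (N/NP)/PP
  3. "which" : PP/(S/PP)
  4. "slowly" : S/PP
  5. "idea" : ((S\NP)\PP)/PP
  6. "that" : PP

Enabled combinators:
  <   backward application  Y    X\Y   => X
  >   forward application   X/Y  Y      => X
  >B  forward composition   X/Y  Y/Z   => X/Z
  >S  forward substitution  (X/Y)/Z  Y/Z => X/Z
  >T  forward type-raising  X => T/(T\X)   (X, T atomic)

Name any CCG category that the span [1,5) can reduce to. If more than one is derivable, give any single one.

PP

[0,7] S   >
  [0,1] S/(S\NP)   >T
    [0,1] "quickly" : NP
  [1,7] S\NP   <
    [1,5] PP   >
      [1,2] "dog" : PP/(N/NP)
      [2,5] N/NP   >
        [2,3] "here" : (N/NP)/PP
        [3,5] PP   >
          [3,4] "which" : PP/(S/PP)
          [4,5] "slowly" : S/PP
    [5,7] (S\NP)\PP   >
      [5,6] "idea" : ((S\NP)\PP)/PP
      [6,7] "that" : PP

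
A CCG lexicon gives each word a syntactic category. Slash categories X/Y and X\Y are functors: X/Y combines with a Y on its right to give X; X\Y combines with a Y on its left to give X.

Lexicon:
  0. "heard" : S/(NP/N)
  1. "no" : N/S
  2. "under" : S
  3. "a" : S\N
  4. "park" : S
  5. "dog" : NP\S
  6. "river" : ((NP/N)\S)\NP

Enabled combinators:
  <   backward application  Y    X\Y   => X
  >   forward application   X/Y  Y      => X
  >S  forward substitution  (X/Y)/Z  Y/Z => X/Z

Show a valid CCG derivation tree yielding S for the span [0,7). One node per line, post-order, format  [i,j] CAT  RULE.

[0,1] S/(NP/N)  lex  "heard"
[1,2] N/S  lex  "no"
[2,3] S  lex  "under"
[1,3] N  >  k=2
[3,4] S\N  lex  "a"
[1,4] S  <  k=3
[4,5] S  lex  "park"
[5,6] NP\S  lex  "dog"
[4,6] NP  <  k=5
[6,7] ((NP/N)\S)\NP  lex  "river"
[4,7] (NP/N)\S  <  k=6
[1,7] NP/N  <  k=4
[0,7] S  >  k=1

[0,7] S   >
  [0,1] "heard" : S/(NP/N)
  [1,7] NP/N   <
    [1,4] S   <
      [1,3] N   >
        [1,2] "no" : N/S
        [2,3] "under" : S
      [3,4] "a" : S\N
    [4,7] (NP/N)\S   <
      [4,6] NP   <
        [4,5] "park" : S
        [5,6] "dog" : NP\S
      [6,7] "river" : ((NP/N)\S)\NP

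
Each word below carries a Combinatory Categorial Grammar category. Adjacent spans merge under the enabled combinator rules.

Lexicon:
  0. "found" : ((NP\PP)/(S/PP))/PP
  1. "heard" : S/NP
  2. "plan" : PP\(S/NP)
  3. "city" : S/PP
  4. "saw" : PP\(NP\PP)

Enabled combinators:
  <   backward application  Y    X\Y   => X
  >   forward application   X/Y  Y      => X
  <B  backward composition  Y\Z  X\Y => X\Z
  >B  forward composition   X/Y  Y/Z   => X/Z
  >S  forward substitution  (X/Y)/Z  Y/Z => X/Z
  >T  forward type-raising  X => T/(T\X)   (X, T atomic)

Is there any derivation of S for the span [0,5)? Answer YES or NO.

((NP\PP)/(S/PP))/PP S/NP PP\(S/NP) S/PP PP\(NP\PP)
CKY chart[0,5] = {N/(N\PP), NP/(NP\PP), PP, PP/(PP\PP), S/(S\PP)}; S ∉ chart

NO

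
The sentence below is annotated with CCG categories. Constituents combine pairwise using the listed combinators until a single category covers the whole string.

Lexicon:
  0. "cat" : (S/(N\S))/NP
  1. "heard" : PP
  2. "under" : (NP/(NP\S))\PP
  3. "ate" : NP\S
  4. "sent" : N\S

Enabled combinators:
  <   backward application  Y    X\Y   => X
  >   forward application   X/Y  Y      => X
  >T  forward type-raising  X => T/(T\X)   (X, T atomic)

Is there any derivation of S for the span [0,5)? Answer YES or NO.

[0,5] S   >
  [0,4] S/(N\S)   >
    [0,1] "cat" : (S/(N\S))/NP
    [1,4] NP   >
      [1,3] NP/(NP\S)   <
        [1,2] "heard" : PP
        [2,3] "under" : (NP/(NP\S))\PP
      [3,4] "ate" : NP\S
  [4,5] "sent" : N\S

YES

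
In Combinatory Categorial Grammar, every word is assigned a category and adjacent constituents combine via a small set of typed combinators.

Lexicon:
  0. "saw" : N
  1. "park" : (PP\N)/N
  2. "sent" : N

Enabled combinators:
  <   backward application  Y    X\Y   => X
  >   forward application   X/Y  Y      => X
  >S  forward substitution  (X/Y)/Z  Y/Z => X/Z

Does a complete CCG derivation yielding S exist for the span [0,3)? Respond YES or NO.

NO

N (PP\N)/N N
CKY chart[0,3] = {PP}; S ∉ chart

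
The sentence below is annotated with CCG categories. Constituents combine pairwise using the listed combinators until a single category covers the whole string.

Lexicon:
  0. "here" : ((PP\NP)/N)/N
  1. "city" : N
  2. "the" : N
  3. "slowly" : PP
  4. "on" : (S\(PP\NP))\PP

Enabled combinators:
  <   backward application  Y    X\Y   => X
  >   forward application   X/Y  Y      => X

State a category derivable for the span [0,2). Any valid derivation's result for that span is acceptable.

[0,5] S   <
  [0,3] PP\NP   >
    [0,2] (PP\NP)/N   >
      [0,1] "here" : ((PP\NP)/N)/N
      [1,2] "city" : N
    [2,3] "the" : N
  [3,5] S\(PP\NP)   <
    [3,4] "slowly" : PP
    [4,5] "on" : (S\(PP\NP))\PP

(PP\NP)/N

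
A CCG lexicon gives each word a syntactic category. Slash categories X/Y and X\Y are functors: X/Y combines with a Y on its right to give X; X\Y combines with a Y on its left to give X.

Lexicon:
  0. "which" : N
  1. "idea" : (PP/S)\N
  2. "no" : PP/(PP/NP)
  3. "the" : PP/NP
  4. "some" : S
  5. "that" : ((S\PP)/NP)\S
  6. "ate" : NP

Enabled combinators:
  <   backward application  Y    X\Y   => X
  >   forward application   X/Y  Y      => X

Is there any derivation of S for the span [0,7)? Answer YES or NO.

NO

N (PP/S)\N PP/(PP/NP) PP/NP S ((S\PP)/NP)\S NP
CKY chart[0,7] = {PP}; S ∉ chart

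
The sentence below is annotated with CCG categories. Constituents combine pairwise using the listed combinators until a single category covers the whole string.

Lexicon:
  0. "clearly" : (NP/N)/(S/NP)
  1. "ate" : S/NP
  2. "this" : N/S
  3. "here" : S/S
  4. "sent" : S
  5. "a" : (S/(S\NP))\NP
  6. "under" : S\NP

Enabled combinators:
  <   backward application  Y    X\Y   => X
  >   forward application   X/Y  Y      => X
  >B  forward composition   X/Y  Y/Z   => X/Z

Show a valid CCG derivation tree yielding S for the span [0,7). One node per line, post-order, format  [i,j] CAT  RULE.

[0,1] (NP/N)/(S/NP)  lex  "clearly"
[1,2] S/NP  lex  "ate"
[0,2] NP/N  >  k=1
[2,3] N/S  lex  "this"
[3,4] S/S  lex  "here"
[2,4] N/S  >B  k=3
[4,5] S  lex  "sent"
[2,5] N  >  k=4
[0,5] NP  >  k=2
[5,6] (S/(S\NP))\NP  lex  "a"
[0,6] S/(S\NP)  <  k=5
[6,7] S\NP  lex  "under"
[0,7] S  >  k=6

[0,7] S   >
  [0,6] S/(S\NP)   <
    [0,5] NP   >
      [0,2] NP/N   >
        [0,1] "clearly" : (NP/N)/(S/NP)
        [1,2] "ate" : S/NP
      [2,5] N   >
        [2,4] N/S   >B
          [2,3] "this" : N/S
          [3,4] "here" : S/S
        [4,5] "sent" : S
    [5,6] "a" : (S/(S\NP))\NP
  [6,7] "under" : S\NP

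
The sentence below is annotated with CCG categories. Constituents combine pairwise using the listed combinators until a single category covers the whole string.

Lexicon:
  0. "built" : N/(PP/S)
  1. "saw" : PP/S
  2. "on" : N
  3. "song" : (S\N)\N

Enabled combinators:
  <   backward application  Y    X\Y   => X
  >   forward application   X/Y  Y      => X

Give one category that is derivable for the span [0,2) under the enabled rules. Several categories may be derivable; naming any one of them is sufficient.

[0,4] S   <
  [0,2] N   >
    [0,1] "built" : N/(PP/S)
    [1,2] "saw" : PP/S
  [2,4] S\N   <
    [2,3] "on" : N
    [3,4] "song" : (S\N)\N

N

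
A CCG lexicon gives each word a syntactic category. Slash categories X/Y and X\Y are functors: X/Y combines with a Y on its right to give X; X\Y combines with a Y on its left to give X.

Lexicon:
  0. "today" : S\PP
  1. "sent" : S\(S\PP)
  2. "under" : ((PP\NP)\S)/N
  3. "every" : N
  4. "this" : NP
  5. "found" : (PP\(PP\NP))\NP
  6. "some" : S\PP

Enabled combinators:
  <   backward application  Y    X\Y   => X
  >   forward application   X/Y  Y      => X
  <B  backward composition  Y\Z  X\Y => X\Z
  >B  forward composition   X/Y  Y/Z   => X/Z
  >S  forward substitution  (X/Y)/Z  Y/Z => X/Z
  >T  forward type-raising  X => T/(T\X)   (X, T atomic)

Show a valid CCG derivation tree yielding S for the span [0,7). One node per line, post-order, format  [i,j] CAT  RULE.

[0,7] S   <
  [0,6] PP   <
    [0,4] PP\NP   <
      [0,2] S   <
        [0,1] "today" : S\PP
        [1,2] "sent" : S\(S\PP)
      [2,4] (PP\NP)\S   >
        [2,3] "under" : ((PP\NP)\S)/N
        [3,4] "every" : N
    [4,6] PP\(PP\NP)   <
      [4,5] "this" : NP
      [5,6] "found" : (PP\(PP\NP))\NP
  [6,7] "some" : S\PP

[0,1] S\PP  lex  "today"
[1,2] S\(S\PP)  lex  "sent"
[0,2] S  <  k=1
[2,3] ((PP\NP)\S)/N  lex  "under"
[3,4] N  lex  "every"
[2,4] (PP\NP)\S  >  k=3
[0,4] PP\NP  <  k=2
[4,5] NP  lex  "this"
[5,6] (PP\(PP\NP))\NP  lex  "found"
[4,6] PP\(PP\NP)  <  k=5
[0,6] PP  <  k=4
[6,7] S\PP  lex  "some"
[0,7] S  <  k=6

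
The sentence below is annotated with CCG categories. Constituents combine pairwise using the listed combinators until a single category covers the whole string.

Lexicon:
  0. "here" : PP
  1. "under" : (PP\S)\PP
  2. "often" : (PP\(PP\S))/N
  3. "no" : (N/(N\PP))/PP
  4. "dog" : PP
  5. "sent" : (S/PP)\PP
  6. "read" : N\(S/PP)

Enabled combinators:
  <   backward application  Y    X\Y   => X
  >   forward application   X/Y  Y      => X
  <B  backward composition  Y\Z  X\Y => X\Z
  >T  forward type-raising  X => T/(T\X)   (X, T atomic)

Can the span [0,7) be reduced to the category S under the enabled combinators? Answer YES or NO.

PP (PP\S)\PP (PP\(PP\S))/N (N/(N\PP))/PP PP (S/PP)\PP N\(S/PP)
CKY chart[0,7] = {N/(N\PP), NP/(NP\PP), PP, PP/(PP\PP), S/(S\PP)}; S ∉ chart

NO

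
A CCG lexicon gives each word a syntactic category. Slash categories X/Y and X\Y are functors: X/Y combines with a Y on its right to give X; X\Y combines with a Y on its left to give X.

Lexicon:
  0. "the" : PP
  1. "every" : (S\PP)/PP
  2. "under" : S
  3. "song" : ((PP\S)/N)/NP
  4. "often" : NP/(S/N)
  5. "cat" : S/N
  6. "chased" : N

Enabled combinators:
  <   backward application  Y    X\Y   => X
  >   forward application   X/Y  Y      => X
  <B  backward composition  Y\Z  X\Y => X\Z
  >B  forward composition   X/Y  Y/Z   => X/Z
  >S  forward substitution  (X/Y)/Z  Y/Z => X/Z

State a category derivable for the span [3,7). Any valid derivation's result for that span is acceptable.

[0,7] S   <
  [0,1] "the" : PP
  [1,7] S\PP   >
    [1,2] "every" : (S\PP)/PP
    [2,7] PP   <
      [2,3] "under" : S
      [3,7] PP\S   >
        [3,6] (PP\S)/N   >
          [3,4] "song" : ((PP\S)/N)/NP
          [4,6] NP   >
            [4,5] "often" : NP/(S/N)
            [5,6] "cat" : S/N
        [6,7] "chased" : N

PP\S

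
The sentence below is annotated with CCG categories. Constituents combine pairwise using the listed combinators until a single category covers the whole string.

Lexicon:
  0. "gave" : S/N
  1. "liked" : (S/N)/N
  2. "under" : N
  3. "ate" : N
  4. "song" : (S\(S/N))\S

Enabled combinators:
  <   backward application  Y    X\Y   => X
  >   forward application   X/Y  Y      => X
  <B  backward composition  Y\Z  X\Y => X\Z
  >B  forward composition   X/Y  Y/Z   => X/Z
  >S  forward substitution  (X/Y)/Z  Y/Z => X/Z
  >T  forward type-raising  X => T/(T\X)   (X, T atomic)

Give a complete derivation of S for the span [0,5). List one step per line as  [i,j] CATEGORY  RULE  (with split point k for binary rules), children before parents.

[0,5] S   <
  [0,1] "gave" : S/N
  [1,5] S\(S/N)   <
    [1,4] S   >
      [1,3] S/N   >
        [1,2] "liked" : (S/N)/N
        [2,3] "under" : N
      [3,4] "ate" : N
    [4,5] "song" : (S\(S/N))\S

[0,1] S/N  lex  "gave"
[1,2] (S/N)/N  lex  "liked"
[2,3] N  lex  "under"
[1,3] S/N  >  k=2
[3,4] N  lex  "ate"
[1,4] S  >  k=3
[4,5] (S\(S/N))\S  lex  "song"
[1,5] S\(S/N)  <  k=4
[0,5] S  <  k=1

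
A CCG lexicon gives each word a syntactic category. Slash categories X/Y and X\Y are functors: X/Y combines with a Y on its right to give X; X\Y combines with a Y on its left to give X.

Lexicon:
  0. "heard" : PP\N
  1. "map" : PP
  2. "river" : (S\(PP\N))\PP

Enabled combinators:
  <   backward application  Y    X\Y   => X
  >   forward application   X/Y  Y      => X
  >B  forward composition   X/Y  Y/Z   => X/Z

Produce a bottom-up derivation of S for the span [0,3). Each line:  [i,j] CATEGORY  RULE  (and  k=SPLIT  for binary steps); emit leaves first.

[0,3] S   <
  [0,1] "heard" : PP\N
  [1,3] S\(PP\N)   <
    [1,2] "map" : PP
    [2,3] "river" : (S\(PP\N))\PP

[0,1] PP\N  lex  "heard"
[1,2] PP  lex  "map"
[2,3] (S\(PP\N))\PP  lex  "river"
[1,3] S\(PP\N)  <  k=2
[0,3] S  <  k=1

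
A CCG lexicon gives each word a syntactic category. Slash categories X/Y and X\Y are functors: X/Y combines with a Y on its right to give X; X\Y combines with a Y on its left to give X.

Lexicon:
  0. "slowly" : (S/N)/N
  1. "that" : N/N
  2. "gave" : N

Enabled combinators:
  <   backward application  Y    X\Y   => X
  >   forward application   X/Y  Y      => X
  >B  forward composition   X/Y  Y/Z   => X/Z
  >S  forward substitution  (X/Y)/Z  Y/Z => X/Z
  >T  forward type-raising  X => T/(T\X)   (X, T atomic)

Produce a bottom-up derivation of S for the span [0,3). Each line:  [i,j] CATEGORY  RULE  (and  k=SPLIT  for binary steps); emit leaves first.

[0,3] S   >
  [0,2] S/N   >S
    [0,1] "slowly" : (S/N)/N
    [1,2] "that" : N/N
  [2,3] "gave" : N

[0,1] (S/N)/N  lex  "slowly"
[1,2] N/N  lex  "that"
[0,2] S/N  >S  k=1
[2,3] N  lex  "gave"
[0,3] S  >  k=2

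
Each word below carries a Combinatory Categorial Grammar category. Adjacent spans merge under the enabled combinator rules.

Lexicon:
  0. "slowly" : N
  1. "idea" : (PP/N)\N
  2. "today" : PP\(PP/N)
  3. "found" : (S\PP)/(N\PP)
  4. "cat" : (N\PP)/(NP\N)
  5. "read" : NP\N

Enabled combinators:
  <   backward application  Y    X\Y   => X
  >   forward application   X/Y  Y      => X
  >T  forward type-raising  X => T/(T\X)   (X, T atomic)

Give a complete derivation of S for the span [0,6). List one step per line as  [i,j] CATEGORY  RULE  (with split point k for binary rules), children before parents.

[0,1] N  lex  "slowly"
[1,2] (PP/N)\N  lex  "idea"
[0,2] PP/N  <  k=1
[2,3] PP\(PP/N)  lex  "today"
[0,3] PP  <  k=2
[3,4] (S\PP)/(N\PP)  lex  "found"
[4,5] (N\PP)/(NP\N)  lex  "cat"
[5,6] NP\N  lex  "read"
[4,6] N\PP  >  k=5
[3,6] S\PP  >  k=4
[0,6] S  <  k=3

[0,6] S   <
  [0,3] PP   <
    [0,2] PP/N   <
      [0,1] "slowly" : N
      [1,2] "idea" : (PP/N)\N
    [2,3] "today" : PP\(PP/N)
  [3,6] S\PP   >
    [3,4] "found" : (S\PP)/(N\PP)
    [4,6] N\PP   >
      [4,5] "cat" : (N\PP)/(NP\N)
      [5,6] "read" : NP\N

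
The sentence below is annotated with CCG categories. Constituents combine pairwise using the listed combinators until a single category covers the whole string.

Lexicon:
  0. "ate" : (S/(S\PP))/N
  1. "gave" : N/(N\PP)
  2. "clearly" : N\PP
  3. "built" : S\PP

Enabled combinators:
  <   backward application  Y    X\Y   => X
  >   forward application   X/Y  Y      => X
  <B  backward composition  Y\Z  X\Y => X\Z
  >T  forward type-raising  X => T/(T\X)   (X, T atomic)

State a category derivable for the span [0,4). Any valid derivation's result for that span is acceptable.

[0,4] S   >
  [0,3] S/(S\PP)   >
    [0,1] "ate" : (S/(S\PP))/N
    [1,3] N   >
      [1,2] "gave" : N/(N\PP)
      [2,3] "clearly" : N\PP
  [3,4] "built" : S\PP

S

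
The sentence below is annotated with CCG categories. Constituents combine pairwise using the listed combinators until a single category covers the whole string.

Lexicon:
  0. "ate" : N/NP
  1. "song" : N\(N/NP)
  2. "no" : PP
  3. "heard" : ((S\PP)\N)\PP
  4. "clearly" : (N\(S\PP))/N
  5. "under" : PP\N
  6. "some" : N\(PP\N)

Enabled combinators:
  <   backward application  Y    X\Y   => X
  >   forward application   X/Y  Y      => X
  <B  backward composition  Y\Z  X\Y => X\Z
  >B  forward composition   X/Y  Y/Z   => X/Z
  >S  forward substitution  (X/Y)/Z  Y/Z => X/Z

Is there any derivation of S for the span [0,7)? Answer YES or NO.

NO

N/NP N\(N/NP) PP ((S\PP)\N)\PP (N\(S\PP))/N PP\N N\(PP\N)
CKY chart[0,7] = {N}; S ∉ chart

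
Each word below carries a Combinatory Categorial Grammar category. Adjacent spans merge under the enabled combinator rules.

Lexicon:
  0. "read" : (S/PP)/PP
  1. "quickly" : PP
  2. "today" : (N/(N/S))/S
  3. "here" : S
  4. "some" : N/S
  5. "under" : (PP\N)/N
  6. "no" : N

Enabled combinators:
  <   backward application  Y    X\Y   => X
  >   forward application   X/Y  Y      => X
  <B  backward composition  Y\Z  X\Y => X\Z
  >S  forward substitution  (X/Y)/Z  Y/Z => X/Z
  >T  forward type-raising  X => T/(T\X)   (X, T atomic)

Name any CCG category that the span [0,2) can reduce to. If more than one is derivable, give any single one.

[0,7] S   >
  [0,2] S/PP   >
    [0,1] "read" : (S/PP)/PP
    [1,2] "quickly" : PP
  [2,7] PP   <
    [2,5] N   >
      [2,4] N/(N/S)   >
        [2,3] "today" : (N/(N/S))/S
        [3,4] "here" : S
      [4,5] "some" : N/S
    [5,7] PP\N   >
      [5,6] "under" : (PP\N)/N
      [6,7] "no" : N

S/PP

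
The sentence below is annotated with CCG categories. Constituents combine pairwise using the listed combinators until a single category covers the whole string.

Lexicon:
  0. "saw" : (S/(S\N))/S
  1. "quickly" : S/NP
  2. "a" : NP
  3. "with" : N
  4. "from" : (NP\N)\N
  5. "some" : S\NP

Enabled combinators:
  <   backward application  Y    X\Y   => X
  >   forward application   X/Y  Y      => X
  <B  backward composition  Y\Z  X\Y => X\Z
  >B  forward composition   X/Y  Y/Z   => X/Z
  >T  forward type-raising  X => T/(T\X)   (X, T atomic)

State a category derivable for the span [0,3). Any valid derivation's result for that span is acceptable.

[0,6] S   >
  [0,3] S/(S\N)   >
    [0,1] "saw" : (S/(S\N))/S
    [1,3] S   >
      [1,2] "quickly" : S/NP
      [2,3] "a" : NP
  [3,6] S\N   <B
    [3,5] NP\N   <
      [3,4] "with" : N
      [4,5] "from" : (NP\N)\N
    [5,6] "some" : S\NP

S/(S\N)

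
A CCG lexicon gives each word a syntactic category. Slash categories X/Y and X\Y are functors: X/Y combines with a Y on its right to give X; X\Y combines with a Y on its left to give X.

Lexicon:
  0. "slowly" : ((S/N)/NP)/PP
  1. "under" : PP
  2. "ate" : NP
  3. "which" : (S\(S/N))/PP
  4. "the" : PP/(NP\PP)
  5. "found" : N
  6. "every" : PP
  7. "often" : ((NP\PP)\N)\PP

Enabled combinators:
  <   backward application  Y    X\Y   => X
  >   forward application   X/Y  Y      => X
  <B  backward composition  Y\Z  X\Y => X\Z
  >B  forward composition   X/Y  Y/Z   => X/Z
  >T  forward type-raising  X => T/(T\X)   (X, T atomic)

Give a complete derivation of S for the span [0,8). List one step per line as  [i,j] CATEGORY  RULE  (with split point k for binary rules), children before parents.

[0,8] S   <
  [0,3] S/N   >
    [0,2] (S/N)/NP   >
      [0,1] "slowly" : ((S/N)/NP)/PP
      [1,2] "under" : PP
    [2,3] "ate" : NP
  [3,8] S\(S/N)   >
    [3,4] "which" : (S\(S/N))/PP
    [4,8] PP   >
      [4,5] "the" : PP/(NP\PP)
      [5,8] NP\PP   <
        [5,6] "found" : N
        [6,8] (NP\PP)\N   <
          [6,7] "every" : PP
          [7,8] "often" : ((NP\PP)\N)\PP

[0,1] ((S/N)/NP)/PP  lex  "slowly"
[1,2] PP  lex  "under"
[0,2] (S/N)/NP  >  k=1
[2,3] NP  lex  "ate"
[0,3] S/N  >  k=2
[3,4] (S\(S/N))/PP  lex  "which"
[4,5] PP/(NP\PP)  lex  "the"
[5,6] N  lex  "found"
[6,7] PP  lex  "every"
[7,8] ((NP\PP)\N)\PP  lex  "often"
[6,8] (NP\PP)\N  <  k=7
[5,8] NP\PP  <  k=6
[4,8] PP  >  k=5
[3,8] S\(S/N)  >  k=4
[0,8] S  <  k=3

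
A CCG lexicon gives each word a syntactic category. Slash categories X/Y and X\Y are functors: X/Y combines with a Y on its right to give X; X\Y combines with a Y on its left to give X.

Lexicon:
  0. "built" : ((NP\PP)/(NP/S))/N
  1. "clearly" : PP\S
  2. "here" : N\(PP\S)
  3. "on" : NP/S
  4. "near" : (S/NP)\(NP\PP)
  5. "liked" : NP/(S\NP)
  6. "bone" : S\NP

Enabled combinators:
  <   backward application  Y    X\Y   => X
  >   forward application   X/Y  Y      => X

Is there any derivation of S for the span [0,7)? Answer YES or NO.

[0,7] S   >
  [0,5] S/NP   <
    [0,4] NP\PP   >
      [0,3] (NP\PP)/(NP/S)   >
        [0,1] "built" : ((NP\PP)/(NP/S))/N
        [1,3] N   <
          [1,2] "clearly" : PP\S
          [2,3] "here" : N\(PP\S)
      [3,4] "on" : NP/S
    [4,5] "near" : (S/NP)\(NP\PP)
  [5,7] NP   >
    [5,6] "liked" : NP/(S\NP)
    [6,7] "bone" : S\NP

YES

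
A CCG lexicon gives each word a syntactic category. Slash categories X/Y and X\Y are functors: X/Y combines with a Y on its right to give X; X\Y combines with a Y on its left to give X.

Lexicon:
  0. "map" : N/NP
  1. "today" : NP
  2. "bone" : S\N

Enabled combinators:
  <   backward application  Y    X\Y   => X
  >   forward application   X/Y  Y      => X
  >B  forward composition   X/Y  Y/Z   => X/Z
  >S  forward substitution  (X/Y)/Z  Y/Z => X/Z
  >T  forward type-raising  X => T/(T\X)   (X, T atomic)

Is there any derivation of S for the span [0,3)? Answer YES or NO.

[0,3] S   <
  [0,2] N   >
    [0,1] "map" : N/NP
    [1,2] "today" : NP
  [2,3] "bone" : S\N

YES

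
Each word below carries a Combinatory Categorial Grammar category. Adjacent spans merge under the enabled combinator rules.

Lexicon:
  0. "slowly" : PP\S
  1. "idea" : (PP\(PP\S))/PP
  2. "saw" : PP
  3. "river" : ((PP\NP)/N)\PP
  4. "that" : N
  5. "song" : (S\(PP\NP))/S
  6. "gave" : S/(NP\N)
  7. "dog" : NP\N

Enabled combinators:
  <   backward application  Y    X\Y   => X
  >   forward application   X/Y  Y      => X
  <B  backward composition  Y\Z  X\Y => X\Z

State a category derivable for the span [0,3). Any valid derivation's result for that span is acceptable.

[0,8] S   <
  [0,5] PP\NP   >
    [0,4] (PP\NP)/N   <
      [0,3] PP   <
        [0,1] "slowly" : PP\S
        [1,3] PP\(PP\S)   >
          [1,2] "idea" : (PP\(PP\S))/PP
          [2,3] "saw" : PP
      [3,4] "river" : ((PP\NP)/N)\PP
    [4,5] "that" : N
  [5,8] S\(PP\NP)   >
    [5,6] "song" : (S\(PP\NP))/S
    [6,8] S   >
      [6,7] "gave" : S/(NP\N)
      [7,8] "dog" : NP\N

PP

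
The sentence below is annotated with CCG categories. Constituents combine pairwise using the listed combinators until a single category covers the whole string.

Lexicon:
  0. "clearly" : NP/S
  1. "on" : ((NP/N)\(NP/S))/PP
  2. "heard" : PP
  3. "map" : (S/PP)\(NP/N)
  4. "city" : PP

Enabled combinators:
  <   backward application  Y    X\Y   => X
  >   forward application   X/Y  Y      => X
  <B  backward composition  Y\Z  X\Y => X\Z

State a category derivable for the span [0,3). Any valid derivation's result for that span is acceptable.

NP/N

[0,5] S   >
  [0,4] S/PP   <
    [0,3] NP/N   <
      [0,1] "clearly" : NP/S
      [1,3] (NP/N)\(NP/S)   >
        [1,2] "on" : ((NP/N)\(NP/S))/PP
        [2,3] "heard" : PP
    [3,4] "map" : (S/PP)\(NP/N)
  [4,5] "city" : PP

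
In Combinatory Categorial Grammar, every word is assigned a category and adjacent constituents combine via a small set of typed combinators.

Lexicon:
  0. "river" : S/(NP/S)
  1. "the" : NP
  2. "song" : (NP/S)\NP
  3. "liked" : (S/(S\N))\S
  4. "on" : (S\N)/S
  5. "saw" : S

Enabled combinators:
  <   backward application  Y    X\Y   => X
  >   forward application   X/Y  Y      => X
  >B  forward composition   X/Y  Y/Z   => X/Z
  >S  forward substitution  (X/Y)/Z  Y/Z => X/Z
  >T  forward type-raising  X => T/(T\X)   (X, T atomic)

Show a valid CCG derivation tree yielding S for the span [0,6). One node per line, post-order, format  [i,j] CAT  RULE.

[0,1] S/(NP/S)  lex  "river"
[1,2] NP  lex  "the"
[2,3] (NP/S)\NP  lex  "song"
[1,3] NP/S  <  k=2
[0,3] S  >  k=1
[3,4] (S/(S\N))\S  lex  "liked"
[0,4] S/(S\N)  <  k=3
[4,5] (S\N)/S  lex  "on"
[5,6] S  lex  "saw"
[4,6] S\N  >  k=5
[0,6] S  >  k=4

[0,6] S   >
  [0,4] S/(S\N)   <
    [0,3] S   >
      [0,1] "river" : S/(NP/S)
      [1,3] NP/S   <
        [1,2] "the" : NP
        [2,3] "song" : (NP/S)\NP
    [3,4] "liked" : (S/(S\N))\S
  [4,6] S\N   >
    [4,5] "on" : (S\N)/S
    [5,6] "saw" : S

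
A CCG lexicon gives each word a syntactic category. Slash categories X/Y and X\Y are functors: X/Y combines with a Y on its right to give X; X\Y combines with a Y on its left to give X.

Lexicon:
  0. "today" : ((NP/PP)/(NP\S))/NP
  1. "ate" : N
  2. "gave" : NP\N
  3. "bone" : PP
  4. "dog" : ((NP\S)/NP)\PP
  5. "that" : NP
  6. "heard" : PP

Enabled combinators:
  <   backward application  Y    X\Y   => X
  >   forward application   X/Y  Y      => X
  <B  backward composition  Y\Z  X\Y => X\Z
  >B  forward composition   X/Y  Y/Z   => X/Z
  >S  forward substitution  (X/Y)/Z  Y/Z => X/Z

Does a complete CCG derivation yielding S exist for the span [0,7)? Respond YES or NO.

((NP/PP)/(NP\S))/NP N NP\N PP ((NP\S)/NP)\PP NP PP
CKY chart[0,7] = {NP}; S ∉ chart

NO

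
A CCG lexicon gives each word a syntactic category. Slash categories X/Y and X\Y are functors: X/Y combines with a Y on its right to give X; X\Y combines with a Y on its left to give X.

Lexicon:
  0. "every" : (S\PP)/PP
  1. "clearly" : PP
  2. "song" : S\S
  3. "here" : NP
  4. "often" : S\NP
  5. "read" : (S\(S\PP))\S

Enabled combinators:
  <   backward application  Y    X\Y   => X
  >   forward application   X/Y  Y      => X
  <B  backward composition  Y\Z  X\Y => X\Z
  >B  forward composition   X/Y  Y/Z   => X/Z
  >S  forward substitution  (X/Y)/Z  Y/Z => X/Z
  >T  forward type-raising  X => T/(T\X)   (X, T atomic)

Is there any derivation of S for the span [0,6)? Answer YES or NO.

YES

[0,6] S   <
  [0,3] S\PP   <B
    [0,2] S\PP   >
      [0,1] "every" : (S\PP)/PP
      [1,2] "clearly" : PP
    [2,3] "song" : S\S
  [3,6] S\(S\PP)   <
    [3,5] S   <
      [3,4] "here" : NP
      [4,5] "often" : S\NP
    [5,6] "read" : (S\(S\PP))\S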